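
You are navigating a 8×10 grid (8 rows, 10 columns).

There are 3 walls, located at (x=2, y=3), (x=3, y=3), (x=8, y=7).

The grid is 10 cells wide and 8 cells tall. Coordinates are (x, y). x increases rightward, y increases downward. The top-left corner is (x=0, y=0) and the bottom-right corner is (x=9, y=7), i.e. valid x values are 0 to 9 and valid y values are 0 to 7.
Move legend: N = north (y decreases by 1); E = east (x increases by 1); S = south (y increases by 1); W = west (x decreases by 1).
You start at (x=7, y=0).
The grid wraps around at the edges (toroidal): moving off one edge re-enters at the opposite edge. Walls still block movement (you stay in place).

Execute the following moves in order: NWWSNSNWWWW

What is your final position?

Answer: Final position: (x=1, y=7)

Derivation:
Start: (x=7, y=0)
  N (north): (x=7, y=0) -> (x=7, y=7)
  W (west): (x=7, y=7) -> (x=6, y=7)
  W (west): (x=6, y=7) -> (x=5, y=7)
  S (south): (x=5, y=7) -> (x=5, y=0)
  N (north): (x=5, y=0) -> (x=5, y=7)
  S (south): (x=5, y=7) -> (x=5, y=0)
  N (north): (x=5, y=0) -> (x=5, y=7)
  W (west): (x=5, y=7) -> (x=4, y=7)
  W (west): (x=4, y=7) -> (x=3, y=7)
  W (west): (x=3, y=7) -> (x=2, y=7)
  W (west): (x=2, y=7) -> (x=1, y=7)
Final: (x=1, y=7)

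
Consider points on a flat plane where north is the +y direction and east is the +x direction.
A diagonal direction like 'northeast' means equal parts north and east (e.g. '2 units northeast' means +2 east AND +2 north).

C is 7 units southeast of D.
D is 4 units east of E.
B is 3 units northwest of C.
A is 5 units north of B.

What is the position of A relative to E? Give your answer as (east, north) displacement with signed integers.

Answer: A is at (east=8, north=1) relative to E.

Derivation:
Place E at the origin (east=0, north=0).
  D is 4 units east of E: delta (east=+4, north=+0); D at (east=4, north=0).
  C is 7 units southeast of D: delta (east=+7, north=-7); C at (east=11, north=-7).
  B is 3 units northwest of C: delta (east=-3, north=+3); B at (east=8, north=-4).
  A is 5 units north of B: delta (east=+0, north=+5); A at (east=8, north=1).
Therefore A relative to E: (east=8, north=1).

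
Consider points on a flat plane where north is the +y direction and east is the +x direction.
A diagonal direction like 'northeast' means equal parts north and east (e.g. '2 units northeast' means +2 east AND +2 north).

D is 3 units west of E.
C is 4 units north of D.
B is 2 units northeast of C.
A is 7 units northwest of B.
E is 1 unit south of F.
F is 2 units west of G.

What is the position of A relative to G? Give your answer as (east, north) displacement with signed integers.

Answer: A is at (east=-10, north=12) relative to G.

Derivation:
Place G at the origin (east=0, north=0).
  F is 2 units west of G: delta (east=-2, north=+0); F at (east=-2, north=0).
  E is 1 unit south of F: delta (east=+0, north=-1); E at (east=-2, north=-1).
  D is 3 units west of E: delta (east=-3, north=+0); D at (east=-5, north=-1).
  C is 4 units north of D: delta (east=+0, north=+4); C at (east=-5, north=3).
  B is 2 units northeast of C: delta (east=+2, north=+2); B at (east=-3, north=5).
  A is 7 units northwest of B: delta (east=-7, north=+7); A at (east=-10, north=12).
Therefore A relative to G: (east=-10, north=12).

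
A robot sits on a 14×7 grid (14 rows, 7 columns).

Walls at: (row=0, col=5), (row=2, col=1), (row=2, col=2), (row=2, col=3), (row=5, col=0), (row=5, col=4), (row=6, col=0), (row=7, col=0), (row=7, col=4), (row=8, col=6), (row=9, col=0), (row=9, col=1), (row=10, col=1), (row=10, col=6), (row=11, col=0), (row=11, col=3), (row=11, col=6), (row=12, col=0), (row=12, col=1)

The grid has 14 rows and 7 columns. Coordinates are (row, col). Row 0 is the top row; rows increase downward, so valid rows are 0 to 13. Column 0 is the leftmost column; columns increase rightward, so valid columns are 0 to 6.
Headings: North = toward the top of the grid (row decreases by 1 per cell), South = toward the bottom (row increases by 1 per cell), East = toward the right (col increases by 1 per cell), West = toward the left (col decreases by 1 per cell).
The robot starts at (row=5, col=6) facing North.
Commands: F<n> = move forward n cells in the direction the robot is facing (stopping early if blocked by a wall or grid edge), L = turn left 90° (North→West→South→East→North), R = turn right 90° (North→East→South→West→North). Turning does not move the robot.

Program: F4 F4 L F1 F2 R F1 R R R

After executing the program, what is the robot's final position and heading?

Start: (row=5, col=6), facing North
  F4: move forward 4, now at (row=1, col=6)
  F4: move forward 1/4 (blocked), now at (row=0, col=6)
  L: turn left, now facing West
  F1: move forward 0/1 (blocked), now at (row=0, col=6)
  F2: move forward 0/2 (blocked), now at (row=0, col=6)
  R: turn right, now facing North
  F1: move forward 0/1 (blocked), now at (row=0, col=6)
  R: turn right, now facing East
  R: turn right, now facing South
  R: turn right, now facing West
Final: (row=0, col=6), facing West

Answer: Final position: (row=0, col=6), facing West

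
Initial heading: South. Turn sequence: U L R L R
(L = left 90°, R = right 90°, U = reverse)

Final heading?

Answer: Final heading: North

Derivation:
Start: South
  U (U-turn (180°)) -> North
  L (left (90° counter-clockwise)) -> West
  R (right (90° clockwise)) -> North
  L (left (90° counter-clockwise)) -> West
  R (right (90° clockwise)) -> North
Final: North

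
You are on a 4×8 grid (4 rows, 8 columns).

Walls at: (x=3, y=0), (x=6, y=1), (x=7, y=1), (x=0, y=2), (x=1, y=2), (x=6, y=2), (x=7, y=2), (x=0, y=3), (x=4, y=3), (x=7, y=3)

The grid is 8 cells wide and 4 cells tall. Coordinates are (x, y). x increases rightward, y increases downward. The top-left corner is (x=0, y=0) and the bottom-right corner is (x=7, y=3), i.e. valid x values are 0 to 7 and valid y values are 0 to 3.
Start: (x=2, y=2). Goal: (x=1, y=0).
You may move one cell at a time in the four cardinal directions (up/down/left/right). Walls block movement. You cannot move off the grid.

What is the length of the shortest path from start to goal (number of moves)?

BFS from (x=2, y=2) until reaching (x=1, y=0):
  Distance 0: (x=2, y=2)
  Distance 1: (x=2, y=1), (x=3, y=2), (x=2, y=3)
  Distance 2: (x=2, y=0), (x=1, y=1), (x=3, y=1), (x=4, y=2), (x=1, y=3), (x=3, y=3)
  Distance 3: (x=1, y=0), (x=0, y=1), (x=4, y=1), (x=5, y=2)  <- goal reached here
One shortest path (3 moves): (x=2, y=2) -> (x=2, y=1) -> (x=1, y=1) -> (x=1, y=0)

Answer: Shortest path length: 3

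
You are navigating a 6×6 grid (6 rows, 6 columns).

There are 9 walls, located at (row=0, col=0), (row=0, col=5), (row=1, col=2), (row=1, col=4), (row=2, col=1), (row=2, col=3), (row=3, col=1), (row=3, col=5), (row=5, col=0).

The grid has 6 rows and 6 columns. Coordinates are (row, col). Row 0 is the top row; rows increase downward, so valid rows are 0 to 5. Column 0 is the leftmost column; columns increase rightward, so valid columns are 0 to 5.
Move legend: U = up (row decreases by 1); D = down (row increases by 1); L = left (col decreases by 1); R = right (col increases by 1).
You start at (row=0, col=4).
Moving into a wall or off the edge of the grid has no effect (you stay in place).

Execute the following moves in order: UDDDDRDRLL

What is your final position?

Answer: Final position: (row=0, col=2)

Derivation:
Start: (row=0, col=4)
  U (up): blocked, stay at (row=0, col=4)
  [×4]D (down): blocked, stay at (row=0, col=4)
  R (right): blocked, stay at (row=0, col=4)
  D (down): blocked, stay at (row=0, col=4)
  R (right): blocked, stay at (row=0, col=4)
  L (left): (row=0, col=4) -> (row=0, col=3)
  L (left): (row=0, col=3) -> (row=0, col=2)
Final: (row=0, col=2)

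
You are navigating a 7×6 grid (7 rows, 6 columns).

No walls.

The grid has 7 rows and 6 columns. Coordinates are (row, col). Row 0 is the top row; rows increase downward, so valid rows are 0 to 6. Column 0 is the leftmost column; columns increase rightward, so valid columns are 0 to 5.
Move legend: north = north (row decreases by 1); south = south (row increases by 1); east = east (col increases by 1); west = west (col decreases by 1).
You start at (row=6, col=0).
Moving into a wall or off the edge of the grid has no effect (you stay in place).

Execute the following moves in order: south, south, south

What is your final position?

Answer: Final position: (row=6, col=0)

Derivation:
Start: (row=6, col=0)
  [×3]south (south): blocked, stay at (row=6, col=0)
Final: (row=6, col=0)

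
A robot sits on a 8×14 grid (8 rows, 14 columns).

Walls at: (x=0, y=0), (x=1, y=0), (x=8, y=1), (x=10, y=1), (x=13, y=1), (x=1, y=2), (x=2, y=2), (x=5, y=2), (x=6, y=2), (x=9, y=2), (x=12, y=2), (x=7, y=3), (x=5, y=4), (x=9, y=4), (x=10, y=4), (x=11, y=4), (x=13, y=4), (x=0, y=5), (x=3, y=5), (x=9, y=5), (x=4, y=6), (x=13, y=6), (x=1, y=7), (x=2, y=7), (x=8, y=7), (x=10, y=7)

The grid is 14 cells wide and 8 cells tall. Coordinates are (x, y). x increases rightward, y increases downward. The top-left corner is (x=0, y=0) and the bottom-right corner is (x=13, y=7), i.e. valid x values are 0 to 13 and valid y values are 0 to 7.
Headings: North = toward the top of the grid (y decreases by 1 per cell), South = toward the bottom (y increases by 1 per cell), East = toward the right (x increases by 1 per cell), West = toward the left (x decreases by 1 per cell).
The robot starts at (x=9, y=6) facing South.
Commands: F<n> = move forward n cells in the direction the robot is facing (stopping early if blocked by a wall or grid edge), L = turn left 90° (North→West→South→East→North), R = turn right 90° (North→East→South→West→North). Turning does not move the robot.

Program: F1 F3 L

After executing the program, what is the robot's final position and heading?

Start: (x=9, y=6), facing South
  F1: move forward 1, now at (x=9, y=7)
  F3: move forward 0/3 (blocked), now at (x=9, y=7)
  L: turn left, now facing East
Final: (x=9, y=7), facing East

Answer: Final position: (x=9, y=7), facing East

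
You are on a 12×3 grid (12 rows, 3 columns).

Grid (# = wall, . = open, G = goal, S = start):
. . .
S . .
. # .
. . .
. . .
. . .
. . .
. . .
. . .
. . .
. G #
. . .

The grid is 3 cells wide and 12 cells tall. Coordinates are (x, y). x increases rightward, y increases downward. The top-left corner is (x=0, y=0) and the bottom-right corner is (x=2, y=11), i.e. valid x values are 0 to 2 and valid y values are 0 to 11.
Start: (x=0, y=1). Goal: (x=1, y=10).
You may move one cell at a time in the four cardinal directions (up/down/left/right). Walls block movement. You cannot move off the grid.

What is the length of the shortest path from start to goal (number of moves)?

Answer: Shortest path length: 10

Derivation:
BFS from (x=0, y=1) until reaching (x=1, y=10):
  Distance 0: (x=0, y=1)
  Distance 1: (x=0, y=0), (x=1, y=1), (x=0, y=2)
  Distance 2: (x=1, y=0), (x=2, y=1), (x=0, y=3)
  Distance 3: (x=2, y=0), (x=2, y=2), (x=1, y=3), (x=0, y=4)
  Distance 4: (x=2, y=3), (x=1, y=4), (x=0, y=5)
  Distance 5: (x=2, y=4), (x=1, y=5), (x=0, y=6)
  Distance 6: (x=2, y=5), (x=1, y=6), (x=0, y=7)
  Distance 7: (x=2, y=6), (x=1, y=7), (x=0, y=8)
  Distance 8: (x=2, y=7), (x=1, y=8), (x=0, y=9)
  Distance 9: (x=2, y=8), (x=1, y=9), (x=0, y=10)
  Distance 10: (x=2, y=9), (x=1, y=10), (x=0, y=11)  <- goal reached here
One shortest path (10 moves): (x=0, y=1) -> (x=0, y=2) -> (x=0, y=3) -> (x=1, y=3) -> (x=1, y=4) -> (x=1, y=5) -> (x=1, y=6) -> (x=1, y=7) -> (x=1, y=8) -> (x=1, y=9) -> (x=1, y=10)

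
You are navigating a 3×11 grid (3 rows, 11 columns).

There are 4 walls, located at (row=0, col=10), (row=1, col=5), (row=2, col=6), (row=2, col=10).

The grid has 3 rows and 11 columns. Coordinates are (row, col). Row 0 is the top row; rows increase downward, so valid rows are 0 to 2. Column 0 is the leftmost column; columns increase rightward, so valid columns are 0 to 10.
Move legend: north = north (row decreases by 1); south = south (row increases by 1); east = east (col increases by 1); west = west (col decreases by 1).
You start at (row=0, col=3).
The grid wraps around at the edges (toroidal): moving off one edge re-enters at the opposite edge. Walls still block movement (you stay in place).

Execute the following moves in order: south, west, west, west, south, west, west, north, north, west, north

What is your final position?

Start: (row=0, col=3)
  south (south): (row=0, col=3) -> (row=1, col=3)
  west (west): (row=1, col=3) -> (row=1, col=2)
  west (west): (row=1, col=2) -> (row=1, col=1)
  west (west): (row=1, col=1) -> (row=1, col=0)
  south (south): (row=1, col=0) -> (row=2, col=0)
  west (west): blocked, stay at (row=2, col=0)
  west (west): blocked, stay at (row=2, col=0)
  north (north): (row=2, col=0) -> (row=1, col=0)
  north (north): (row=1, col=0) -> (row=0, col=0)
  west (west): blocked, stay at (row=0, col=0)
  north (north): (row=0, col=0) -> (row=2, col=0)
Final: (row=2, col=0)

Answer: Final position: (row=2, col=0)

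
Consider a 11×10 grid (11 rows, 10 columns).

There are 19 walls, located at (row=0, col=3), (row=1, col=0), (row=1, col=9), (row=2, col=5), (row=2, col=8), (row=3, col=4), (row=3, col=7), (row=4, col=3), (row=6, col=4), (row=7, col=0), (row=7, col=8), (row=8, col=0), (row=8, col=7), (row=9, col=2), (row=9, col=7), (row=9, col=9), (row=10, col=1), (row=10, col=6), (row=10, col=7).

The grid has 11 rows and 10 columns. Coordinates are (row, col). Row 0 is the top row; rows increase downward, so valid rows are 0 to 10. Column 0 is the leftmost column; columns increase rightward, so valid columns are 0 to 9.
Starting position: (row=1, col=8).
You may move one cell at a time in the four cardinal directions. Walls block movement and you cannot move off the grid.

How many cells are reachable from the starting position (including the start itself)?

Answer: Reachable cells: 91

Derivation:
BFS flood-fill from (row=1, col=8):
  Distance 0: (row=1, col=8)
  Distance 1: (row=0, col=8), (row=1, col=7)
  Distance 2: (row=0, col=7), (row=0, col=9), (row=1, col=6), (row=2, col=7)
  Distance 3: (row=0, col=6), (row=1, col=5), (row=2, col=6)
  Distance 4: (row=0, col=5), (row=1, col=4), (row=3, col=6)
  Distance 5: (row=0, col=4), (row=1, col=3), (row=2, col=4), (row=3, col=5), (row=4, col=6)
  Distance 6: (row=1, col=2), (row=2, col=3), (row=4, col=5), (row=4, col=7), (row=5, col=6)
  Distance 7: (row=0, col=2), (row=1, col=1), (row=2, col=2), (row=3, col=3), (row=4, col=4), (row=4, col=8), (row=5, col=5), (row=5, col=7), (row=6, col=6)
  Distance 8: (row=0, col=1), (row=2, col=1), (row=3, col=2), (row=3, col=8), (row=4, col=9), (row=5, col=4), (row=5, col=8), (row=6, col=5), (row=6, col=7), (row=7, col=6)
  Distance 9: (row=0, col=0), (row=2, col=0), (row=3, col=1), (row=3, col=9), (row=4, col=2), (row=5, col=3), (row=5, col=9), (row=6, col=8), (row=7, col=5), (row=7, col=7), (row=8, col=6)
  Distance 10: (row=2, col=9), (row=3, col=0), (row=4, col=1), (row=5, col=2), (row=6, col=3), (row=6, col=9), (row=7, col=4), (row=8, col=5), (row=9, col=6)
  Distance 11: (row=4, col=0), (row=5, col=1), (row=6, col=2), (row=7, col=3), (row=7, col=9), (row=8, col=4), (row=9, col=5)
  Distance 12: (row=5, col=0), (row=6, col=1), (row=7, col=2), (row=8, col=3), (row=8, col=9), (row=9, col=4), (row=10, col=5)
  Distance 13: (row=6, col=0), (row=7, col=1), (row=8, col=2), (row=8, col=8), (row=9, col=3), (row=10, col=4)
  Distance 14: (row=8, col=1), (row=9, col=8), (row=10, col=3)
  Distance 15: (row=9, col=1), (row=10, col=2), (row=10, col=8)
  Distance 16: (row=9, col=0), (row=10, col=9)
  Distance 17: (row=10, col=0)
Total reachable: 91 (grid has 91 open cells total)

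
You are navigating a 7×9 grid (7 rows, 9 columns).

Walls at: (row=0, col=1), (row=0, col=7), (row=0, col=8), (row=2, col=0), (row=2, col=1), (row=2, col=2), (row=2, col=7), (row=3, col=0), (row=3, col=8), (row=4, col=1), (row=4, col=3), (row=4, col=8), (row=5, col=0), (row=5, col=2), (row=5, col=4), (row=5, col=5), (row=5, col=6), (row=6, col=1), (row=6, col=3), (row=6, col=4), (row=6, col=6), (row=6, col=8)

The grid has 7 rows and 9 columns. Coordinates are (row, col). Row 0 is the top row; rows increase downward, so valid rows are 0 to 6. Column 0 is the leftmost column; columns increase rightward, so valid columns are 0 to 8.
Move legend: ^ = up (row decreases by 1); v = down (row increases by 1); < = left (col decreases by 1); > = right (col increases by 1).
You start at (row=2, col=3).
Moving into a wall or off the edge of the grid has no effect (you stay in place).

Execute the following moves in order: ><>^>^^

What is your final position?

Start: (row=2, col=3)
  > (right): (row=2, col=3) -> (row=2, col=4)
  < (left): (row=2, col=4) -> (row=2, col=3)
  > (right): (row=2, col=3) -> (row=2, col=4)
  ^ (up): (row=2, col=4) -> (row=1, col=4)
  > (right): (row=1, col=4) -> (row=1, col=5)
  ^ (up): (row=1, col=5) -> (row=0, col=5)
  ^ (up): blocked, stay at (row=0, col=5)
Final: (row=0, col=5)

Answer: Final position: (row=0, col=5)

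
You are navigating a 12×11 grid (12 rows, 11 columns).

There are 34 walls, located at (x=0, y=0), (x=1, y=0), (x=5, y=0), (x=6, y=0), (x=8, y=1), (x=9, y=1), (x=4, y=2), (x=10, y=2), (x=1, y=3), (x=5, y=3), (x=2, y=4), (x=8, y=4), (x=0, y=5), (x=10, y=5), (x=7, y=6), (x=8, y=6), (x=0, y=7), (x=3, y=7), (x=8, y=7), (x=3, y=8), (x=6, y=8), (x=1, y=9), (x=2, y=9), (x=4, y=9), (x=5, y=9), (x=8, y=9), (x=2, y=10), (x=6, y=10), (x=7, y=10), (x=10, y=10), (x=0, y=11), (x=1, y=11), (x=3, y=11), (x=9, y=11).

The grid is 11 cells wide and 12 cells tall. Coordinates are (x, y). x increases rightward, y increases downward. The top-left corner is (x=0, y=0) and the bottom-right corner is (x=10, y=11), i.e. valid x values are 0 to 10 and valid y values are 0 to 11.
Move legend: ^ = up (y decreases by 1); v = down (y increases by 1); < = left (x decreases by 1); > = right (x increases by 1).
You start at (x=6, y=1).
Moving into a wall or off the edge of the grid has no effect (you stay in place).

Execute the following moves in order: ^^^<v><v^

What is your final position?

Start: (x=6, y=1)
  [×3]^ (up): blocked, stay at (x=6, y=1)
  < (left): (x=6, y=1) -> (x=5, y=1)
  v (down): (x=5, y=1) -> (x=5, y=2)
  > (right): (x=5, y=2) -> (x=6, y=2)
  < (left): (x=6, y=2) -> (x=5, y=2)
  v (down): blocked, stay at (x=5, y=2)
  ^ (up): (x=5, y=2) -> (x=5, y=1)
Final: (x=5, y=1)

Answer: Final position: (x=5, y=1)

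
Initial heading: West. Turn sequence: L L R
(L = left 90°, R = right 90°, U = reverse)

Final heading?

Start: West
  L (left (90° counter-clockwise)) -> South
  L (left (90° counter-clockwise)) -> East
  R (right (90° clockwise)) -> South
Final: South

Answer: Final heading: South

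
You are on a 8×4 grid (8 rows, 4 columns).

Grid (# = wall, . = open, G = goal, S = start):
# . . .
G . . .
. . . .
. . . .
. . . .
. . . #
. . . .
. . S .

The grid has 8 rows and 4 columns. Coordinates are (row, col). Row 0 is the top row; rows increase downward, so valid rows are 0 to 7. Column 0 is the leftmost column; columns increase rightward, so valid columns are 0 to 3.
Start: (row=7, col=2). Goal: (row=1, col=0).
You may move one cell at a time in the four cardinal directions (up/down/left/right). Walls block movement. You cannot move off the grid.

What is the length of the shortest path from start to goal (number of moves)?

Answer: Shortest path length: 8

Derivation:
BFS from (row=7, col=2) until reaching (row=1, col=0):
  Distance 0: (row=7, col=2)
  Distance 1: (row=6, col=2), (row=7, col=1), (row=7, col=3)
  Distance 2: (row=5, col=2), (row=6, col=1), (row=6, col=3), (row=7, col=0)
  Distance 3: (row=4, col=2), (row=5, col=1), (row=6, col=0)
  Distance 4: (row=3, col=2), (row=4, col=1), (row=4, col=3), (row=5, col=0)
  Distance 5: (row=2, col=2), (row=3, col=1), (row=3, col=3), (row=4, col=0)
  Distance 6: (row=1, col=2), (row=2, col=1), (row=2, col=3), (row=3, col=0)
  Distance 7: (row=0, col=2), (row=1, col=1), (row=1, col=3), (row=2, col=0)
  Distance 8: (row=0, col=1), (row=0, col=3), (row=1, col=0)  <- goal reached here
One shortest path (8 moves): (row=7, col=2) -> (row=7, col=1) -> (row=7, col=0) -> (row=6, col=0) -> (row=5, col=0) -> (row=4, col=0) -> (row=3, col=0) -> (row=2, col=0) -> (row=1, col=0)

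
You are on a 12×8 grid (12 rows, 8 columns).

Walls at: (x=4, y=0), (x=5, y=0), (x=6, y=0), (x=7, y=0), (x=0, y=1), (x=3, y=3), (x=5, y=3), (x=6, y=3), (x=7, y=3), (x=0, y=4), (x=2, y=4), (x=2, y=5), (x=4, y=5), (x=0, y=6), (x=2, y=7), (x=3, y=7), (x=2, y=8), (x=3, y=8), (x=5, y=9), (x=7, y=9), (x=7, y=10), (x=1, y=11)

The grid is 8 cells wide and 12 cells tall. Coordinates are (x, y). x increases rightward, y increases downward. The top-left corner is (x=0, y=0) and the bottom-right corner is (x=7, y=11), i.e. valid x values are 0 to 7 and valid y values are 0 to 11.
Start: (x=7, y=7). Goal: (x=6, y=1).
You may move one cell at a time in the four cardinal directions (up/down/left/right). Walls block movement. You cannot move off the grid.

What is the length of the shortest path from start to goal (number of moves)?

Answer: Shortest path length: 11

Derivation:
BFS from (x=7, y=7) until reaching (x=6, y=1):
  Distance 0: (x=7, y=7)
  Distance 1: (x=7, y=6), (x=6, y=7), (x=7, y=8)
  Distance 2: (x=7, y=5), (x=6, y=6), (x=5, y=7), (x=6, y=8)
  Distance 3: (x=7, y=4), (x=6, y=5), (x=5, y=6), (x=4, y=7), (x=5, y=8), (x=6, y=9)
  Distance 4: (x=6, y=4), (x=5, y=5), (x=4, y=6), (x=4, y=8), (x=6, y=10)
  Distance 5: (x=5, y=4), (x=3, y=6), (x=4, y=9), (x=5, y=10), (x=6, y=11)
  Distance 6: (x=4, y=4), (x=3, y=5), (x=2, y=6), (x=3, y=9), (x=4, y=10), (x=5, y=11), (x=7, y=11)
  Distance 7: (x=4, y=3), (x=3, y=4), (x=1, y=6), (x=2, y=9), (x=3, y=10), (x=4, y=11)
  Distance 8: (x=4, y=2), (x=1, y=5), (x=1, y=7), (x=1, y=9), (x=2, y=10), (x=3, y=11)
  Distance 9: (x=4, y=1), (x=3, y=2), (x=5, y=2), (x=1, y=4), (x=0, y=5), (x=0, y=7), (x=1, y=8), (x=0, y=9), (x=1, y=10), (x=2, y=11)
  Distance 10: (x=3, y=1), (x=5, y=1), (x=2, y=2), (x=6, y=2), (x=1, y=3), (x=0, y=8), (x=0, y=10)
  Distance 11: (x=3, y=0), (x=2, y=1), (x=6, y=1), (x=1, y=2), (x=7, y=2), (x=0, y=3), (x=2, y=3), (x=0, y=11)  <- goal reached here
One shortest path (11 moves): (x=7, y=7) -> (x=6, y=7) -> (x=5, y=7) -> (x=5, y=6) -> (x=5, y=5) -> (x=5, y=4) -> (x=4, y=4) -> (x=4, y=3) -> (x=4, y=2) -> (x=5, y=2) -> (x=6, y=2) -> (x=6, y=1)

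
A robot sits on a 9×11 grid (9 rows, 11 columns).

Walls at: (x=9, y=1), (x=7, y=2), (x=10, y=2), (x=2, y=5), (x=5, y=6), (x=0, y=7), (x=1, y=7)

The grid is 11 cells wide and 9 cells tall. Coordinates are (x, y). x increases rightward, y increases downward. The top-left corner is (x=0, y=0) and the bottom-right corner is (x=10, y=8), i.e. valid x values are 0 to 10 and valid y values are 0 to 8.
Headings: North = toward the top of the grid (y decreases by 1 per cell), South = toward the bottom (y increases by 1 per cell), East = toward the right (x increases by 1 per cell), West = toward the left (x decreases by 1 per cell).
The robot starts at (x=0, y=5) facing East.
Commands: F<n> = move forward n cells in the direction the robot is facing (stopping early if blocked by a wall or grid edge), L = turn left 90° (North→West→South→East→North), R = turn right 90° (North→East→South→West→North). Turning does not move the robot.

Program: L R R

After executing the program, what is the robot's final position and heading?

Answer: Final position: (x=0, y=5), facing South

Derivation:
Start: (x=0, y=5), facing East
  L: turn left, now facing North
  R: turn right, now facing East
  R: turn right, now facing South
Final: (x=0, y=5), facing South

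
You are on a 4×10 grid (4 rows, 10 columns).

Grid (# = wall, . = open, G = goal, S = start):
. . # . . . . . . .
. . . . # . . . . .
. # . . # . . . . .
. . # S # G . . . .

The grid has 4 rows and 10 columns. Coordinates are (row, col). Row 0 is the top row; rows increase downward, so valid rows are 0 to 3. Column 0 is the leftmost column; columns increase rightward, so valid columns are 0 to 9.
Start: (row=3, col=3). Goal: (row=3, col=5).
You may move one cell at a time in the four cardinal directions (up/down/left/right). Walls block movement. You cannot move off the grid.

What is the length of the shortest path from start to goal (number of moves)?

BFS from (row=3, col=3) until reaching (row=3, col=5):
  Distance 0: (row=3, col=3)
  Distance 1: (row=2, col=3)
  Distance 2: (row=1, col=3), (row=2, col=2)
  Distance 3: (row=0, col=3), (row=1, col=2)
  Distance 4: (row=0, col=4), (row=1, col=1)
  Distance 5: (row=0, col=1), (row=0, col=5), (row=1, col=0)
  Distance 6: (row=0, col=0), (row=0, col=6), (row=1, col=5), (row=2, col=0)
  Distance 7: (row=0, col=7), (row=1, col=6), (row=2, col=5), (row=3, col=0)
  Distance 8: (row=0, col=8), (row=1, col=7), (row=2, col=6), (row=3, col=1), (row=3, col=5)  <- goal reached here
One shortest path (8 moves): (row=3, col=3) -> (row=2, col=3) -> (row=1, col=3) -> (row=0, col=3) -> (row=0, col=4) -> (row=0, col=5) -> (row=1, col=5) -> (row=2, col=5) -> (row=3, col=5)

Answer: Shortest path length: 8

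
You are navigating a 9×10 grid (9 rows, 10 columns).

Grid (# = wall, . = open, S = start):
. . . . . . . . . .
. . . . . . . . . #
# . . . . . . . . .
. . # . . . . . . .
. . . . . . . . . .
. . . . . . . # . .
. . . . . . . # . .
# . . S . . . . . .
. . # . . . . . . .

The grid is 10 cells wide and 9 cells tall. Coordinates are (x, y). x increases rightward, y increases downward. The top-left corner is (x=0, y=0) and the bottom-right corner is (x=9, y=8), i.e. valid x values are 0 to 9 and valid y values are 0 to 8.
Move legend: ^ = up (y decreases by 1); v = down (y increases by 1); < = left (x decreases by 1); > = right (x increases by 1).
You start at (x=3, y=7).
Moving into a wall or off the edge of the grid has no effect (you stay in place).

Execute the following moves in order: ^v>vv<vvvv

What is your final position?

Answer: Final position: (x=3, y=8)

Derivation:
Start: (x=3, y=7)
  ^ (up): (x=3, y=7) -> (x=3, y=6)
  v (down): (x=3, y=6) -> (x=3, y=7)
  > (right): (x=3, y=7) -> (x=4, y=7)
  v (down): (x=4, y=7) -> (x=4, y=8)
  v (down): blocked, stay at (x=4, y=8)
  < (left): (x=4, y=8) -> (x=3, y=8)
  [×4]v (down): blocked, stay at (x=3, y=8)
Final: (x=3, y=8)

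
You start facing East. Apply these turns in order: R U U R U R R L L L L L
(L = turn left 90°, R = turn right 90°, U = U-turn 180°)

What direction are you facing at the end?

Answer: Final heading: South

Derivation:
Start: East
  R (right (90° clockwise)) -> South
  U (U-turn (180°)) -> North
  U (U-turn (180°)) -> South
  R (right (90° clockwise)) -> West
  U (U-turn (180°)) -> East
  R (right (90° clockwise)) -> South
  R (right (90° clockwise)) -> West
  L (left (90° counter-clockwise)) -> South
  L (left (90° counter-clockwise)) -> East
  L (left (90° counter-clockwise)) -> North
  L (left (90° counter-clockwise)) -> West
  L (left (90° counter-clockwise)) -> South
Final: South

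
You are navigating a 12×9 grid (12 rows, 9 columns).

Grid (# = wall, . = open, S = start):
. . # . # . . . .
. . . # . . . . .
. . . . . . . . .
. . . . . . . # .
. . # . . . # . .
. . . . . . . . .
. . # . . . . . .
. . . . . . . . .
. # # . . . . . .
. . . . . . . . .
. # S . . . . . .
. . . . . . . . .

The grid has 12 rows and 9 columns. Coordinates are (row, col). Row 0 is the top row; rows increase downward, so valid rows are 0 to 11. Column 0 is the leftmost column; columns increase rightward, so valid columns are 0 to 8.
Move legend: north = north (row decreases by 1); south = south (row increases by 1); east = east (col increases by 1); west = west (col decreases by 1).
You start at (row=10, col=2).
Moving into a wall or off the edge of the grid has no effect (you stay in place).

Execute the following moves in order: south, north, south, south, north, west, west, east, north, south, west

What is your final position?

Answer: Final position: (row=10, col=2)

Derivation:
Start: (row=10, col=2)
  south (south): (row=10, col=2) -> (row=11, col=2)
  north (north): (row=11, col=2) -> (row=10, col=2)
  south (south): (row=10, col=2) -> (row=11, col=2)
  south (south): blocked, stay at (row=11, col=2)
  north (north): (row=11, col=2) -> (row=10, col=2)
  west (west): blocked, stay at (row=10, col=2)
  west (west): blocked, stay at (row=10, col=2)
  east (east): (row=10, col=2) -> (row=10, col=3)
  north (north): (row=10, col=3) -> (row=9, col=3)
  south (south): (row=9, col=3) -> (row=10, col=3)
  west (west): (row=10, col=3) -> (row=10, col=2)
Final: (row=10, col=2)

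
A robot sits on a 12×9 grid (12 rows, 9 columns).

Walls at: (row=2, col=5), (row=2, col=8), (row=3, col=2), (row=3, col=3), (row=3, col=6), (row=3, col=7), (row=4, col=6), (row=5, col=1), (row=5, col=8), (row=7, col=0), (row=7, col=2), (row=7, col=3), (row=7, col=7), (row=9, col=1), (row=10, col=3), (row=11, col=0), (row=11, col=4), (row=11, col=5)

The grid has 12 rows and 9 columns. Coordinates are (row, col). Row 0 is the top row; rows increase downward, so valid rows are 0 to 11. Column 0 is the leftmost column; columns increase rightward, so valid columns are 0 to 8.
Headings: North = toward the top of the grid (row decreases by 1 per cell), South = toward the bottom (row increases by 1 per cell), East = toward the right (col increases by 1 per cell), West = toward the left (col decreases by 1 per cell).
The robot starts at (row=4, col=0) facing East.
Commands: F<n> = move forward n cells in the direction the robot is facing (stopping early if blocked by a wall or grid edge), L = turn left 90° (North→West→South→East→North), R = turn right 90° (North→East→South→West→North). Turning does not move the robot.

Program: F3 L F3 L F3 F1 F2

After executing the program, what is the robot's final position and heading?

Answer: Final position: (row=4, col=0), facing West

Derivation:
Start: (row=4, col=0), facing East
  F3: move forward 3, now at (row=4, col=3)
  L: turn left, now facing North
  F3: move forward 0/3 (blocked), now at (row=4, col=3)
  L: turn left, now facing West
  F3: move forward 3, now at (row=4, col=0)
  F1: move forward 0/1 (blocked), now at (row=4, col=0)
  F2: move forward 0/2 (blocked), now at (row=4, col=0)
Final: (row=4, col=0), facing West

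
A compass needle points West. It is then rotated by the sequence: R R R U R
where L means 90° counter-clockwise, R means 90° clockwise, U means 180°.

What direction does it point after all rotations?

Start: West
  R (right (90° clockwise)) -> North
  R (right (90° clockwise)) -> East
  R (right (90° clockwise)) -> South
  U (U-turn (180°)) -> North
  R (right (90° clockwise)) -> East
Final: East

Answer: Final heading: East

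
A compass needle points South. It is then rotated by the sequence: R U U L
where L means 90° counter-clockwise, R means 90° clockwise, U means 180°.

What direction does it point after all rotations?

Start: South
  R (right (90° clockwise)) -> West
  U (U-turn (180°)) -> East
  U (U-turn (180°)) -> West
  L (left (90° counter-clockwise)) -> South
Final: South

Answer: Final heading: South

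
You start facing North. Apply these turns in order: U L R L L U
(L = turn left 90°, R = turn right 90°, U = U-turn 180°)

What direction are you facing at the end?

Answer: Final heading: South

Derivation:
Start: North
  U (U-turn (180°)) -> South
  L (left (90° counter-clockwise)) -> East
  R (right (90° clockwise)) -> South
  L (left (90° counter-clockwise)) -> East
  L (left (90° counter-clockwise)) -> North
  U (U-turn (180°)) -> South
Final: South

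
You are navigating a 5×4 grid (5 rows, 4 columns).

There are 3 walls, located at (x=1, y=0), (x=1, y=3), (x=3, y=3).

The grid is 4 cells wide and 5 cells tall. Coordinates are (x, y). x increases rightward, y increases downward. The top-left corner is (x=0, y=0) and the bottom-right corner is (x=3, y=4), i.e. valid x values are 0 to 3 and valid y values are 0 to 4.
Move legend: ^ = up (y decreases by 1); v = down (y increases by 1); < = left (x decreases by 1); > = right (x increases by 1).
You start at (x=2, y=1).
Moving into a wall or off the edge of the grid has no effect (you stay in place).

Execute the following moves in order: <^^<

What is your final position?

Start: (x=2, y=1)
  < (left): (x=2, y=1) -> (x=1, y=1)
  ^ (up): blocked, stay at (x=1, y=1)
  ^ (up): blocked, stay at (x=1, y=1)
  < (left): (x=1, y=1) -> (x=0, y=1)
Final: (x=0, y=1)

Answer: Final position: (x=0, y=1)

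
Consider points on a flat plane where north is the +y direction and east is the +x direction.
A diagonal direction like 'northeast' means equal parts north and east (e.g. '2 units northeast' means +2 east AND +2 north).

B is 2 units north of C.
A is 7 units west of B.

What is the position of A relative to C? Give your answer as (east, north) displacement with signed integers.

Answer: A is at (east=-7, north=2) relative to C.

Derivation:
Place C at the origin (east=0, north=0).
  B is 2 units north of C: delta (east=+0, north=+2); B at (east=0, north=2).
  A is 7 units west of B: delta (east=-7, north=+0); A at (east=-7, north=2).
Therefore A relative to C: (east=-7, north=2).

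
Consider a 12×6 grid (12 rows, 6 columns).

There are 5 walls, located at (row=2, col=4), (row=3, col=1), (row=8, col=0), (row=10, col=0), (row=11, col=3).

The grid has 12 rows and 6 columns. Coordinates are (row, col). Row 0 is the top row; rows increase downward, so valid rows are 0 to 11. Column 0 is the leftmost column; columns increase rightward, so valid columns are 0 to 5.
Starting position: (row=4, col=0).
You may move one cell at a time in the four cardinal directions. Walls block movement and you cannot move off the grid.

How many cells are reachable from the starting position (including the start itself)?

Answer: Reachable cells: 67

Derivation:
BFS flood-fill from (row=4, col=0):
  Distance 0: (row=4, col=0)
  Distance 1: (row=3, col=0), (row=4, col=1), (row=5, col=0)
  Distance 2: (row=2, col=0), (row=4, col=2), (row=5, col=1), (row=6, col=0)
  Distance 3: (row=1, col=0), (row=2, col=1), (row=3, col=2), (row=4, col=3), (row=5, col=2), (row=6, col=1), (row=7, col=0)
  Distance 4: (row=0, col=0), (row=1, col=1), (row=2, col=2), (row=3, col=3), (row=4, col=4), (row=5, col=3), (row=6, col=2), (row=7, col=1)
  Distance 5: (row=0, col=1), (row=1, col=2), (row=2, col=3), (row=3, col=4), (row=4, col=5), (row=5, col=4), (row=6, col=3), (row=7, col=2), (row=8, col=1)
  Distance 6: (row=0, col=2), (row=1, col=3), (row=3, col=5), (row=5, col=5), (row=6, col=4), (row=7, col=3), (row=8, col=2), (row=9, col=1)
  Distance 7: (row=0, col=3), (row=1, col=4), (row=2, col=5), (row=6, col=5), (row=7, col=4), (row=8, col=3), (row=9, col=0), (row=9, col=2), (row=10, col=1)
  Distance 8: (row=0, col=4), (row=1, col=5), (row=7, col=5), (row=8, col=4), (row=9, col=3), (row=10, col=2), (row=11, col=1)
  Distance 9: (row=0, col=5), (row=8, col=5), (row=9, col=4), (row=10, col=3), (row=11, col=0), (row=11, col=2)
  Distance 10: (row=9, col=5), (row=10, col=4)
  Distance 11: (row=10, col=5), (row=11, col=4)
  Distance 12: (row=11, col=5)
Total reachable: 67 (grid has 67 open cells total)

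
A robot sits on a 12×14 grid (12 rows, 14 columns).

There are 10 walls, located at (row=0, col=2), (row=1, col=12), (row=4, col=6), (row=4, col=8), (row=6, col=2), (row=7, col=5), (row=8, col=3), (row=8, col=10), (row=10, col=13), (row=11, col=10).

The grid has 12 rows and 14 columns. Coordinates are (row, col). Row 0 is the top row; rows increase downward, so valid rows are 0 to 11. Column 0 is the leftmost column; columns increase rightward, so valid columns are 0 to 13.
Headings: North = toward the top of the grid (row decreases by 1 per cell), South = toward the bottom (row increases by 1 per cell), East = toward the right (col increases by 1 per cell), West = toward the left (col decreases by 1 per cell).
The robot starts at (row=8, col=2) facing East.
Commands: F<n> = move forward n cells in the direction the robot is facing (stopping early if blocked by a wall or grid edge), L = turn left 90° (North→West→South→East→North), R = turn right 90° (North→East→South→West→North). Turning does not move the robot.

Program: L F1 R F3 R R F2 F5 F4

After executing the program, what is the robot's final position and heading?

Start: (row=8, col=2), facing East
  L: turn left, now facing North
  F1: move forward 1, now at (row=7, col=2)
  R: turn right, now facing East
  F3: move forward 2/3 (blocked), now at (row=7, col=4)
  R: turn right, now facing South
  R: turn right, now facing West
  F2: move forward 2, now at (row=7, col=2)
  F5: move forward 2/5 (blocked), now at (row=7, col=0)
  F4: move forward 0/4 (blocked), now at (row=7, col=0)
Final: (row=7, col=0), facing West

Answer: Final position: (row=7, col=0), facing West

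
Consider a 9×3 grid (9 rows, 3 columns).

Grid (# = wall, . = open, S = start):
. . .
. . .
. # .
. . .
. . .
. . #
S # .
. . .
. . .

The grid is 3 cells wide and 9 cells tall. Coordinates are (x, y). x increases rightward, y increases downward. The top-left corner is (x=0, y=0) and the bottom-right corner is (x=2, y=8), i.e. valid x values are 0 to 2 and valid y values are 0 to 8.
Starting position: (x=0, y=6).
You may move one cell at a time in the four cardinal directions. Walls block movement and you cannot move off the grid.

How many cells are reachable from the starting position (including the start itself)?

Answer: Reachable cells: 24

Derivation:
BFS flood-fill from (x=0, y=6):
  Distance 0: (x=0, y=6)
  Distance 1: (x=0, y=5), (x=0, y=7)
  Distance 2: (x=0, y=4), (x=1, y=5), (x=1, y=7), (x=0, y=8)
  Distance 3: (x=0, y=3), (x=1, y=4), (x=2, y=7), (x=1, y=8)
  Distance 4: (x=0, y=2), (x=1, y=3), (x=2, y=4), (x=2, y=6), (x=2, y=8)
  Distance 5: (x=0, y=1), (x=2, y=3)
  Distance 6: (x=0, y=0), (x=1, y=1), (x=2, y=2)
  Distance 7: (x=1, y=0), (x=2, y=1)
  Distance 8: (x=2, y=0)
Total reachable: 24 (grid has 24 open cells total)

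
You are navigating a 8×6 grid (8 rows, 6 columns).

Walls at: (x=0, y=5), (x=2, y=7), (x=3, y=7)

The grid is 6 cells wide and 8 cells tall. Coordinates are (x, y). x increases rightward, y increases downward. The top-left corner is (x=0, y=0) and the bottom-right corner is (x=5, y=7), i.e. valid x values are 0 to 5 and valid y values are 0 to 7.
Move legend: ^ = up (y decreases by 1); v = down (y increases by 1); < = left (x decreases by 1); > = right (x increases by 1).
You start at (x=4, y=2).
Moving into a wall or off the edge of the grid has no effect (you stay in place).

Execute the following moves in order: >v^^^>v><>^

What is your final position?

Answer: Final position: (x=5, y=0)

Derivation:
Start: (x=4, y=2)
  > (right): (x=4, y=2) -> (x=5, y=2)
  v (down): (x=5, y=2) -> (x=5, y=3)
  ^ (up): (x=5, y=3) -> (x=5, y=2)
  ^ (up): (x=5, y=2) -> (x=5, y=1)
  ^ (up): (x=5, y=1) -> (x=5, y=0)
  > (right): blocked, stay at (x=5, y=0)
  v (down): (x=5, y=0) -> (x=5, y=1)
  > (right): blocked, stay at (x=5, y=1)
  < (left): (x=5, y=1) -> (x=4, y=1)
  > (right): (x=4, y=1) -> (x=5, y=1)
  ^ (up): (x=5, y=1) -> (x=5, y=0)
Final: (x=5, y=0)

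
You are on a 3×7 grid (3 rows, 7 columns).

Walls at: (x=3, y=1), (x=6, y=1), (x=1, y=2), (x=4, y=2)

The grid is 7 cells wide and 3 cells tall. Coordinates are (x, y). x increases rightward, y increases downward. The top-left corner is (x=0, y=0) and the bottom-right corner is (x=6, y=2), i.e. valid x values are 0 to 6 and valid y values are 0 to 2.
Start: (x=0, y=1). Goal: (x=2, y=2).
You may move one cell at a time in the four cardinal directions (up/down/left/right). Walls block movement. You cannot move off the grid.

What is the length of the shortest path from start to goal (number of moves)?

Answer: Shortest path length: 3

Derivation:
BFS from (x=0, y=1) until reaching (x=2, y=2):
  Distance 0: (x=0, y=1)
  Distance 1: (x=0, y=0), (x=1, y=1), (x=0, y=2)
  Distance 2: (x=1, y=0), (x=2, y=1)
  Distance 3: (x=2, y=0), (x=2, y=2)  <- goal reached here
One shortest path (3 moves): (x=0, y=1) -> (x=1, y=1) -> (x=2, y=1) -> (x=2, y=2)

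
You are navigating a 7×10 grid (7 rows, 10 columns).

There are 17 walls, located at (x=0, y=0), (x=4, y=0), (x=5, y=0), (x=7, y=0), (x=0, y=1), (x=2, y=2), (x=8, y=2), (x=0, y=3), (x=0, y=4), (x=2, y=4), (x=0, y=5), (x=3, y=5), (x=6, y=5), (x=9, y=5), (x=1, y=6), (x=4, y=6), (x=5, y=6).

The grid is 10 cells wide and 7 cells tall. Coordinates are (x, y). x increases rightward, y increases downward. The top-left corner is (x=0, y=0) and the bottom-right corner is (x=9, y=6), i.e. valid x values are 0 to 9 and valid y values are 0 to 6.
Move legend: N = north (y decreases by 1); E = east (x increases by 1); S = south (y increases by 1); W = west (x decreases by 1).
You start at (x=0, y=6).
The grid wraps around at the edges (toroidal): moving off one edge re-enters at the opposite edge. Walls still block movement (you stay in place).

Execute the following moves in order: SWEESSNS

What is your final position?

Answer: Final position: (x=0, y=6)

Derivation:
Start: (x=0, y=6)
  S (south): blocked, stay at (x=0, y=6)
  W (west): (x=0, y=6) -> (x=9, y=6)
  E (east): (x=9, y=6) -> (x=0, y=6)
  E (east): blocked, stay at (x=0, y=6)
  S (south): blocked, stay at (x=0, y=6)
  S (south): blocked, stay at (x=0, y=6)
  N (north): blocked, stay at (x=0, y=6)
  S (south): blocked, stay at (x=0, y=6)
Final: (x=0, y=6)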